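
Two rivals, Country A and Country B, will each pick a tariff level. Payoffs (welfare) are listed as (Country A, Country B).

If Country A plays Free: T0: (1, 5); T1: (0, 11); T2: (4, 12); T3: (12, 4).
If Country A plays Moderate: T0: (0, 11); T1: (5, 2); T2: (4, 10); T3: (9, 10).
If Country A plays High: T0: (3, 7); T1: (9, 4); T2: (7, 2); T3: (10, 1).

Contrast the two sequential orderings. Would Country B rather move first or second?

second

If Country A leads: Country B's best replies are Free→T2, Moderate→T0, High→T0; Country A's induced payoffs 4, 0, 3; outcome (Free, T2), payoffs (4, 12).
If Country B leads: Country A's best replies are T0→High, T1→High, T2→High, T3→Free; Country B's induced payoffs 7, 4, 2, 4; outcome (High, T0), payoffs (3, 7).
Country B gets 7 moving first and 12 moving second, so Country B prefers to move second.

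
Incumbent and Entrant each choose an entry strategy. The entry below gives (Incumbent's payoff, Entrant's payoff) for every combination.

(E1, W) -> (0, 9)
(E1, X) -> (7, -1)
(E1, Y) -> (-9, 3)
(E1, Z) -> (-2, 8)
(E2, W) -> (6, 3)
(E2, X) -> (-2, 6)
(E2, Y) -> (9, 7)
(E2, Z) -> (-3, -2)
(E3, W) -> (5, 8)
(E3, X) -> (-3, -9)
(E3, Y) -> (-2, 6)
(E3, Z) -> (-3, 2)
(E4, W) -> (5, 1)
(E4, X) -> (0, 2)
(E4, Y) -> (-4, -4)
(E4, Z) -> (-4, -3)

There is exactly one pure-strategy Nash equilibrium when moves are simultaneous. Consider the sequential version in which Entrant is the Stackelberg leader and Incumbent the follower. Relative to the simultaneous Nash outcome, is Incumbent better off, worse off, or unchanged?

Backward induction with Entrant moving first.
- W → Incumbent plays E2 (best of 0, 6, 5, 5); Entrant gets 3.
- X → Incumbent plays E1 (best of 7, -2, -3, 0); Entrant gets -1.
- Y → Incumbent plays E2 (best of -9, 9, -2, -4); Entrant gets 7.
- Z → Incumbent plays E1 (best of -2, -3, -3, -4); Entrant gets 8.
Among 3, -1, 7, 8, the best is 8 at Z. Subgame-perfect outcome: (E1, Z) with payoffs (-2, 8).
Under simultaneous play:
Incumbent's best replies: W→E2; X→E1; Y→E2; Z→E1.
Entrant's best replies: E1→W; E2→Y; E3→W; E4→X.
Only (E2, Y) has each player best-responding; Nash payoffs (9, 7).
Incumbent earns -2 sequentially versus 9 at the Nash outcome: worse off.

worse off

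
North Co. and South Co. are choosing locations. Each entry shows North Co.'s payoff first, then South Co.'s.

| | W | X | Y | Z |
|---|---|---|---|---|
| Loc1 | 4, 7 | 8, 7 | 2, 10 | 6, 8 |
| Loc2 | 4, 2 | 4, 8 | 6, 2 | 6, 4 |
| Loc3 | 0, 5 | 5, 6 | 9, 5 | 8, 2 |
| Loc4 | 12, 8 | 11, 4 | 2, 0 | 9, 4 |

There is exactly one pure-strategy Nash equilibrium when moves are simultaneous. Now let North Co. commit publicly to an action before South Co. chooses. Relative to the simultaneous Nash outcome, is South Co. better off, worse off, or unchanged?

unchanged

Backward induction with North Co. moving first.
- Loc1 → South Co. plays Y (best of 7, 7, 10, 8); North Co. gets 2.
- Loc2 → South Co. plays X (best of 2, 8, 2, 4); North Co. gets 4.
- Loc3 → South Co. plays X (best of 5, 6, 5, 2); North Co. gets 5.
- Loc4 → South Co. plays W (best of 8, 4, 0, 4); North Co. gets 12.
Among 2, 4, 5, 12, the best is 12 at Loc4. Subgame-perfect outcome: (Loc4, W) with payoffs (12, 8).
Under simultaneous play:
North Co.'s best replies: W→Loc4; X→Loc4; Y→Loc3; Z→Loc4.
South Co.'s best replies: Loc1→Y; Loc2→X; Loc3→X; Loc4→W.
Only (Loc4, W) has each player best-responding; Nash payoffs (12, 8).
South Co. earns 8 sequentially versus 8 at the Nash outcome: unchanged.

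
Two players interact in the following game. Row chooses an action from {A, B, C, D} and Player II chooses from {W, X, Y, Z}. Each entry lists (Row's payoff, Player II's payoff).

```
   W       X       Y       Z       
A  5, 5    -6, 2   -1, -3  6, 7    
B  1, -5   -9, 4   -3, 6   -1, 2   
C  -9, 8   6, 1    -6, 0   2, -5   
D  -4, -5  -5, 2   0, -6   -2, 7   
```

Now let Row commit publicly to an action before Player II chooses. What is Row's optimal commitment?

Solve by backward induction (Row leads).
- A: BR = Z, leader payoff 6.
- B: BR = Y, leader payoff -3.
- C: BR = W, leader payoff -9.
- D: BR = Z, leader payoff -2.
Row's induced payoffs are 6, -3, -9, -2, so Row commits to A. Subgame-perfect outcome: (A, Z) with payoffs (6, 7).

A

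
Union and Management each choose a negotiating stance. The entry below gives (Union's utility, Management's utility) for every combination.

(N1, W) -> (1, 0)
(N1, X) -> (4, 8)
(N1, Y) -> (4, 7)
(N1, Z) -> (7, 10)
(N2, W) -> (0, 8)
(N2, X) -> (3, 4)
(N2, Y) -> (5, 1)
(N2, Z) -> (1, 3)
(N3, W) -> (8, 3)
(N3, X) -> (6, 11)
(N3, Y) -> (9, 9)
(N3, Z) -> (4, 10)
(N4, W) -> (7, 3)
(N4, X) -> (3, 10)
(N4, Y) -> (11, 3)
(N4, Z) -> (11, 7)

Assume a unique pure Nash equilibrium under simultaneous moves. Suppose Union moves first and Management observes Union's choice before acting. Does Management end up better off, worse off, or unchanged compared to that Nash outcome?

worse off

Work backward from Management's decision.
- N1: Management compares 0, 8, 7, 10 and picks Z; Union would get 7.
- N2: Management compares 8, 4, 1, 3 and picks W; Union would get 0.
- N3: Management compares 3, 11, 9, 10 and picks X; Union would get 6.
- N4: Management compares 3, 10, 3, 7 and picks X; Union would get 3.
Maximizing over 7, 0, 6, 3, Union chooses N1. Subgame-perfect outcome: (N1, Z) with payoffs (7, 10).
Under simultaneous play:
Union's best replies: W→N3; X→N3; Y→N4; Z→N4.
Management's best replies: N1→Z; N2→W; N3→X; N4→X.
Only (N3, X) has each player best-responding; Nash payoffs (6, 11).
Management earns 10 sequentially versus 11 at the Nash outcome: worse off.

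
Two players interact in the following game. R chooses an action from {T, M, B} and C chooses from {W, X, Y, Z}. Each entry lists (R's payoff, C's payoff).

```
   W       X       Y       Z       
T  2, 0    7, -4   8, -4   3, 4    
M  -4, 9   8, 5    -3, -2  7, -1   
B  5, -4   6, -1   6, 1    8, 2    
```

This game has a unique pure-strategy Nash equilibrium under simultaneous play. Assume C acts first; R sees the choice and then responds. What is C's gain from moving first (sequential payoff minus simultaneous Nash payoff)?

3

R best-responds to each possible C move:
- W: R compares 2, -4, 5 and picks B; C would get -4.
- X: R compares 7, 8, 6 and picks M; C would get 5.
- Y: R compares 8, -3, 6 and picks T; C would get -4.
- Z: R compares 3, 7, 8 and picks B; C would get 2.
Maximizing over -4, 5, -4, 2, C chooses X. Subgame-perfect outcome: (M, X) with payoffs (8, 5).
For the simultaneous game, intersect best replies.
R's best replies: W→B; X→M; Y→T; Z→B.
C's best replies: T→Z; M→W; B→Z.
Only (B, Z) has each player best-responding; Nash payoffs (8, 2).
C's commitment gain: 5 − 2 = 3.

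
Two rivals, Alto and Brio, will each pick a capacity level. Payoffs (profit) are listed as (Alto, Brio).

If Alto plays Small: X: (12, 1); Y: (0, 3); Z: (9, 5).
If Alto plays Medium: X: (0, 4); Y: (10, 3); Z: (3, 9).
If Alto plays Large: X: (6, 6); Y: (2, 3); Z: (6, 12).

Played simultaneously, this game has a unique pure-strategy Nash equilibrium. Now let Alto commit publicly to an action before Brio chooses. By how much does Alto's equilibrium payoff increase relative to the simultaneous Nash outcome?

0

Brio best-responds to each possible Alto move:
- Small → Brio plays Z (best of 1, 3, 5); Alto gets 9.
- Medium → Brio plays Z (best of 4, 3, 9); Alto gets 3.
- Large → Brio plays Z (best of 6, 3, 12); Alto gets 6.
Alto's induced payoffs are 9, 3, 6, so Alto commits to Small. Subgame-perfect outcome: (Small, Z) with payoffs (9, 5).
For the simultaneous game, intersect best replies.
Alto's best replies: X→Small; Y→Medium; Z→Small.
Brio's best replies: Small→Z; Medium→Z; Large→Z.
The unique mutual best reply is (Small, Z), giving (9, 5).
Alto's commitment gain: 9 − 9 = 0.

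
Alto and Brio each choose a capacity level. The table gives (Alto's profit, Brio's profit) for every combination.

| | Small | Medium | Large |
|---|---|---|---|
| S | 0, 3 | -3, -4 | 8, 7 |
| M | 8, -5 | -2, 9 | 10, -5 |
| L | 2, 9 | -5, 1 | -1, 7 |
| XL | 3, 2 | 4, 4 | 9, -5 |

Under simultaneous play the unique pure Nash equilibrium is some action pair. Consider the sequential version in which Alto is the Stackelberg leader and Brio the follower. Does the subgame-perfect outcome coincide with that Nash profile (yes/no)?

Brio best-responds to each possible Alto move:
- S: BR = Large, leader payoff 8.
- M: BR = Medium, leader payoff -2.
- L: BR = Small, leader payoff 2.
- XL: BR = Medium, leader payoff 4.
Maximizing over 8, -2, 2, 4, Alto chooses S. Subgame-perfect outcome: (S, Large) with payoffs (8, 7).
Now find the simultaneous Nash equilibrium.
Alto's best replies: Small→M; Medium→XL; Large→M.
Brio's best replies: S→Large; M→Medium; L→Small; XL→Medium.
The unique mutual best reply is (XL, Medium), giving (4, 4).
Sequential outcome (S, Large) differs from the Nash profile (XL, Medium).

no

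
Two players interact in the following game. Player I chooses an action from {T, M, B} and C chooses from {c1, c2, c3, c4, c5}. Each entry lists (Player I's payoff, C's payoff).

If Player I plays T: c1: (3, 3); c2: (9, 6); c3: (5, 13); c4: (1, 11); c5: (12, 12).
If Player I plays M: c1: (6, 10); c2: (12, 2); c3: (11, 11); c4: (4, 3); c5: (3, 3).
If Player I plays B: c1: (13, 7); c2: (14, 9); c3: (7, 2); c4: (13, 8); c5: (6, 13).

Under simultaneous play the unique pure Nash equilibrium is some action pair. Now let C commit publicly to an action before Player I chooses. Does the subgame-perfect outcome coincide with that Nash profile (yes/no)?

Backward induction with C moving first.
- c1 → Player I plays B (best of 3, 6, 13); C gets 7.
- c2 → Player I plays B (best of 9, 12, 14); C gets 9.
- c3 → Player I plays M (best of 5, 11, 7); C gets 11.
- c4 → Player I plays B (best of 1, 4, 13); C gets 8.
- c5 → Player I plays T (best of 12, 3, 6); C gets 12.
Maximizing over 7, 9, 11, 8, 12, C chooses c5. Subgame-perfect outcome: (T, c5) with payoffs (12, 12).
Under simultaneous play:
Player I's best replies: c1→B; c2→B; c3→M; c4→B; c5→T.
C's best replies: T→c3; M→c3; B→c5.
Only (M, c3) has each player best-responding; Nash payoffs (11, 11).
Sequential outcome (T, c5) differs from the Nash profile (M, c3).

no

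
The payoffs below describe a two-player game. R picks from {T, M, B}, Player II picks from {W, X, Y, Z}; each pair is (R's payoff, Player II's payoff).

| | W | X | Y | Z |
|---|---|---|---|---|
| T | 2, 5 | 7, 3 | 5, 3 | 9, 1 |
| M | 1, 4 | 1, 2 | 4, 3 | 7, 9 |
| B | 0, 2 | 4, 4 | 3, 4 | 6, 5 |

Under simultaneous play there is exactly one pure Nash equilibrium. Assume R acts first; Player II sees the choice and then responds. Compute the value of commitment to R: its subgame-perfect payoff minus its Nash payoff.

Backward induction with R moving first.
- T: BR = W, leader payoff 2.
- M: BR = Z, leader payoff 7.
- B: BR = Z, leader payoff 6.
Among 2, 7, 6, the best is 7 at M. Subgame-perfect outcome: (M, Z) with payoffs (7, 9).
Now find the simultaneous Nash equilibrium.
R's best replies: W→T; X→T; Y→T; Z→T.
Player II's best replies: T→W; M→Z; B→Z.
Only (T, W) has each player best-responding; Nash payoffs (2, 5).
R's commitment gain: 7 − 2 = 5.

5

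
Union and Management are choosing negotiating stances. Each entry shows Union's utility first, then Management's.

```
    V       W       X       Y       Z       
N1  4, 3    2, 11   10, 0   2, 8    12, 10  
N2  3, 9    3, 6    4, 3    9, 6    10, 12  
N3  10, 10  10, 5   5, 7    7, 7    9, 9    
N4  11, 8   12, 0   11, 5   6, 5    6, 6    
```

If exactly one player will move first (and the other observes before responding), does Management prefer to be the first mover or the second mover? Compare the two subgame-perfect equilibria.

If Union leads: Management's best replies are N1→W, N2→Z, N3→V, N4→V; Union's induced payoffs 2, 10, 10, 11; outcome (N4, V), payoffs (11, 8).
If Management leads: Union's best replies are V→N4, W→N4, X→N4, Y→N2, Z→N1; Management's induced payoffs 8, 0, 5, 6, 10; outcome (N1, Z), payoffs (12, 10).
Management gets 10 moving first and 8 moving second, so Management prefers to move first.

first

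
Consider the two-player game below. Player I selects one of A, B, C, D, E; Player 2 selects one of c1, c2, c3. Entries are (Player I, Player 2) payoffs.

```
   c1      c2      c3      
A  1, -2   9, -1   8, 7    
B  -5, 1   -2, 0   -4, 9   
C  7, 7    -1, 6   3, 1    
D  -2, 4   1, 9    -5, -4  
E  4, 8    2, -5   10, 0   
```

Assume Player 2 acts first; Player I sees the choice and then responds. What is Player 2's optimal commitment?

c1

Solve by backward induction (Player 2 leads).
- c1: Player I compares 1, -5, 7, -2, 4 and picks C; Player 2 would get 7.
- c2: Player I compares 9, -2, -1, 1, 2 and picks A; Player 2 would get -1.
- c3: Player I compares 8, -4, 3, -5, 10 and picks E; Player 2 would get 0.
Maximizing over 7, -1, 0, Player 2 chooses c1. Subgame-perfect outcome: (C, c1) with payoffs (7, 7).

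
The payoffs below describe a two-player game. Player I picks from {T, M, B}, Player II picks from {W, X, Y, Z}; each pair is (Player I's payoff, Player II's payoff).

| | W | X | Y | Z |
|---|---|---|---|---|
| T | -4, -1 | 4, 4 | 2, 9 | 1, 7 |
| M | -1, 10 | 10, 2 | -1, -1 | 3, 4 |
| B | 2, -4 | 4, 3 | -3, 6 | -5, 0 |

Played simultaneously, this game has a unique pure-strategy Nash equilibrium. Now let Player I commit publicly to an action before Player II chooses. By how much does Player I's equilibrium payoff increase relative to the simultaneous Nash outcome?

Backward induction with Player I moving first.
- T → Player II plays Y (best of -1, 4, 9, 7); Player I gets 2.
- M → Player II plays W (best of 10, 2, -1, 4); Player I gets -1.
- B → Player II plays Y (best of -4, 3, 6, 0); Player I gets -3.
Among 2, -1, -3, the best is 2 at T. Subgame-perfect outcome: (T, Y) with payoffs (2, 9).
For the simultaneous game, intersect best replies.
Player I's best replies: W→B; X→M; Y→T; Z→M.
Player II's best replies: T→Y; M→W; B→Y.
Only (T, Y) has each player best-responding; Nash payoffs (2, 9).
Player I's commitment gain: 2 − 2 = 0.

0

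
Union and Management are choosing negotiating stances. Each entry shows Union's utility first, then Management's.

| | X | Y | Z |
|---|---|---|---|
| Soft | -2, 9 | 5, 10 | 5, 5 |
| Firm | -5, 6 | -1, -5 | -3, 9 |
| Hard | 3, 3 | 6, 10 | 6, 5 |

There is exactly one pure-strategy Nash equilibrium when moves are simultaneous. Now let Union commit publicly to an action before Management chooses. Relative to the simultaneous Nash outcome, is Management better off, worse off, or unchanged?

Management best-responds to each possible Union move:
- Soft: BR = Y, leader payoff 5.
- Firm: BR = Z, leader payoff -3.
- Hard: BR = Y, leader payoff 6.
Among 5, -3, 6, the best is 6 at Hard. Subgame-perfect outcome: (Hard, Y) with payoffs (6, 10).
Now find the simultaneous Nash equilibrium.
Union's best replies: X→Hard; Y→Hard; Z→Hard.
Management's best replies: Soft→Y; Firm→Z; Hard→Y.
The unique mutual best reply is (Hard, Y), giving (6, 10).
Management earns 10 sequentially versus 10 at the Nash outcome: unchanged.

unchanged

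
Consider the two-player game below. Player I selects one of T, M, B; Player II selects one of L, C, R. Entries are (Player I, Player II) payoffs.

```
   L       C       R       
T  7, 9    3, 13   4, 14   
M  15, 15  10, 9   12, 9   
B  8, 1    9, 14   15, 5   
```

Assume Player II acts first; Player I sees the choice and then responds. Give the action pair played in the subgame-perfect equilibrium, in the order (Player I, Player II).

(M, L)

Player I best-responds to each possible Player II move:
- L → Player I plays M (best of 7, 15, 8); Player II gets 15.
- C → Player I plays M (best of 3, 10, 9); Player II gets 9.
- R → Player I plays B (best of 4, 12, 15); Player II gets 5.
Maximizing over 15, 9, 5, Player II chooses L. Subgame-perfect outcome: (M, L) with payoffs (15, 15).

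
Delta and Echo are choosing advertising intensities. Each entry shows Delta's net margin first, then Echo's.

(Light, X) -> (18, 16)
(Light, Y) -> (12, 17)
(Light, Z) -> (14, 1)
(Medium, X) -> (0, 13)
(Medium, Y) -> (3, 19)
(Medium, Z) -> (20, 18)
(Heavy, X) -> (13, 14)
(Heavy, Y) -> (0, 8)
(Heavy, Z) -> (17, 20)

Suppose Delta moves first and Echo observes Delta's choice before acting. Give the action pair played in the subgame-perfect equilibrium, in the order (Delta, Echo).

(Heavy, Z)

Echo best-responds to each possible Delta move:
- Light: Echo compares 16, 17, 1 and picks Y; Delta would get 12.
- Medium: Echo compares 13, 19, 18 and picks Y; Delta would get 3.
- Heavy: Echo compares 14, 8, 20 and picks Z; Delta would get 17.
Among 12, 3, 17, the best is 17 at Heavy. Subgame-perfect outcome: (Heavy, Z) with payoffs (17, 20).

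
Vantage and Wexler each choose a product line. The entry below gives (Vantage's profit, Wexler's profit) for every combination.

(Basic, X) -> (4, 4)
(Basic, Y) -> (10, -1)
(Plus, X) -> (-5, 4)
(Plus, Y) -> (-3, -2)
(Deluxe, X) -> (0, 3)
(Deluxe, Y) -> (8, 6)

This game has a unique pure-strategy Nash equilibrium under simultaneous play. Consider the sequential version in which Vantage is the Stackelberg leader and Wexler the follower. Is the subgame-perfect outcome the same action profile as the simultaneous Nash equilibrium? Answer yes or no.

no

Solve by backward induction (Vantage leads).
- Basic: BR = X, leader payoff 4.
- Plus: BR = X, leader payoff -5.
- Deluxe: BR = Y, leader payoff 8.
Vantage's induced payoffs are 4, -5, 8, so Vantage commits to Deluxe. Subgame-perfect outcome: (Deluxe, Y) with payoffs (8, 6).
For the simultaneous game, intersect best replies.
Vantage's best replies: X→Basic; Y→Basic.
Wexler's best replies: Basic→X; Plus→X; Deluxe→Y.
Only (Basic, X) has each player best-responding; Nash payoffs (4, 4).
Sequential outcome (Deluxe, Y) differs from the Nash profile (Basic, X).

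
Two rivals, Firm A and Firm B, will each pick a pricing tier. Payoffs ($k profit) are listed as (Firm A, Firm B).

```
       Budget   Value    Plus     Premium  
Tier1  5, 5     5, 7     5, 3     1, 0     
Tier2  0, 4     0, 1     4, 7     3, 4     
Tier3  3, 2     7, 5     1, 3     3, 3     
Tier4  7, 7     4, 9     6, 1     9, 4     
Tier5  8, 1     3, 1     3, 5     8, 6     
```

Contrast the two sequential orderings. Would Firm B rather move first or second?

second

If Firm A leads: Firm B's best replies are Tier1→Value, Tier2→Plus, Tier3→Value, Tier4→Value, Tier5→Premium; Firm A's induced payoffs 5, 4, 7, 4, 8; outcome (Tier5, Premium), payoffs (8, 6).
If Firm B leads: Firm A's best replies are Budget→Tier5, Value→Tier3, Plus→Tier4, Premium→Tier4; Firm B's induced payoffs 1, 5, 1, 4; outcome (Tier3, Value), payoffs (7, 5).
Firm B gets 5 moving first and 6 moving second, so Firm B prefers to move second.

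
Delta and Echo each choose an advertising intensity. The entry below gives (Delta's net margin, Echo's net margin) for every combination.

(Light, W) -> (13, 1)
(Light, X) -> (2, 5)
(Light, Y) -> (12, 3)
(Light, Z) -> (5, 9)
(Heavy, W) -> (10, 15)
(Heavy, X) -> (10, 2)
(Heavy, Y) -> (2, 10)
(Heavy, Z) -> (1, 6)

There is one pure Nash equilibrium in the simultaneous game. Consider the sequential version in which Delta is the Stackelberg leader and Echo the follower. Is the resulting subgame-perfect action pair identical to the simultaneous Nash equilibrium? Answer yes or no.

Work backward from Echo's decision.
- Light: Echo compares 1, 5, 3, 9 and picks Z; Delta would get 5.
- Heavy: Echo compares 15, 2, 10, 6 and picks W; Delta would get 10.
Delta's induced payoffs are 5, 10, so Delta commits to Heavy. Subgame-perfect outcome: (Heavy, W) with payoffs (10, 15).
Under simultaneous play:
Delta's best replies: W→Light; X→Heavy; Y→Light; Z→Light.
Echo's best replies: Light→Z; Heavy→W.
Only (Light, Z) has each player best-responding; Nash payoffs (5, 9).
Sequential outcome (Heavy, W) differs from the Nash profile (Light, Z).

no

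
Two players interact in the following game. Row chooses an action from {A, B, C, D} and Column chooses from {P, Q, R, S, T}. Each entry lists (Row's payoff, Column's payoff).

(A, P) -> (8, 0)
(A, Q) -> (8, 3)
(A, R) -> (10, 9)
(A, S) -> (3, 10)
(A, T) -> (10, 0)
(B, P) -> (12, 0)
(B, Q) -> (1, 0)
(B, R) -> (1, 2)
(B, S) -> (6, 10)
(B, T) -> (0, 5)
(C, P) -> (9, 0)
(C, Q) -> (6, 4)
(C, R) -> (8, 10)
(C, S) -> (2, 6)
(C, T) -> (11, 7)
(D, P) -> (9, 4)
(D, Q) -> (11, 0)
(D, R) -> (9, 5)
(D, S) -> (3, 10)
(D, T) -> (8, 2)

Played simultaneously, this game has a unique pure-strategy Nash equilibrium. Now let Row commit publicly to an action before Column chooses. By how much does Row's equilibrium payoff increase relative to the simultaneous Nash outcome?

Solve by backward induction (Row leads).
- A: BR = S, leader payoff 3.
- B: BR = S, leader payoff 6.
- C: BR = R, leader payoff 8.
- D: BR = S, leader payoff 3.
Among 3, 6, 8, 3, the best is 8 at C. Subgame-perfect outcome: (C, R) with payoffs (8, 10).
Now find the simultaneous Nash equilibrium.
Row's best replies: P→B; Q→D; R→A; S→B; T→C.
Column's best replies: A→S; B→S; C→R; D→S.
Only (B, S) has each player best-responding; Nash payoffs (6, 10).
Row's commitment gain: 8 − 6 = 2.

2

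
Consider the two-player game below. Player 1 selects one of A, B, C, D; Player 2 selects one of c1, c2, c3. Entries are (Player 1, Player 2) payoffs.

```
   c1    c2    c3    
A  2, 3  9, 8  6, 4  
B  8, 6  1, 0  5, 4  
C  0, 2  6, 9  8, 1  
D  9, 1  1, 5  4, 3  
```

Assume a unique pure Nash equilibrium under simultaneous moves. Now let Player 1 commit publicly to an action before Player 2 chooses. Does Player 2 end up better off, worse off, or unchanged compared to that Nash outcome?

unchanged

Player 2 best-responds to each possible Player 1 move:
- A → Player 2 plays c2 (best of 3, 8, 4); Player 1 gets 9.
- B → Player 2 plays c1 (best of 6, 0, 4); Player 1 gets 8.
- C → Player 2 plays c2 (best of 2, 9, 1); Player 1 gets 6.
- D → Player 2 plays c2 (best of 1, 5, 3); Player 1 gets 1.
Maximizing over 9, 8, 6, 1, Player 1 chooses A. Subgame-perfect outcome: (A, c2) with payoffs (9, 8).
For the simultaneous game, intersect best replies.
Player 1's best replies: c1→D; c2→A; c3→C.
Player 2's best replies: A→c2; B→c1; C→c2; D→c2.
The unique mutual best reply is (A, c2), giving (9, 8).
Player 2 earns 8 sequentially versus 8 at the Nash outcome: unchanged.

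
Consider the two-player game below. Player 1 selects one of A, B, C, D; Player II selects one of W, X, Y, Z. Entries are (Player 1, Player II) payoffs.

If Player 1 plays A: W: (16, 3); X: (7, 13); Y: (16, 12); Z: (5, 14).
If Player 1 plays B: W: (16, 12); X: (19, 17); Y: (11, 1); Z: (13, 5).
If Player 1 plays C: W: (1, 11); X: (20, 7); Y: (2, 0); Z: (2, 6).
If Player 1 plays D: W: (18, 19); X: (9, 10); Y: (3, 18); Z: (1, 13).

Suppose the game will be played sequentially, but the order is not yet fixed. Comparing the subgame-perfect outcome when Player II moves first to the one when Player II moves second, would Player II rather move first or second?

first

If Player 1 leads: Player II's best replies are A→Z, B→X, C→W, D→W; Player 1's induced payoffs 5, 19, 1, 18; outcome (B, X), payoffs (19, 17).
If Player II leads: Player 1's best replies are W→D, X→C, Y→A, Z→B; Player II's induced payoffs 19, 7, 12, 5; outcome (D, W), payoffs (18, 19).
Player II gets 19 moving first and 17 moving second, so Player II prefers to move first.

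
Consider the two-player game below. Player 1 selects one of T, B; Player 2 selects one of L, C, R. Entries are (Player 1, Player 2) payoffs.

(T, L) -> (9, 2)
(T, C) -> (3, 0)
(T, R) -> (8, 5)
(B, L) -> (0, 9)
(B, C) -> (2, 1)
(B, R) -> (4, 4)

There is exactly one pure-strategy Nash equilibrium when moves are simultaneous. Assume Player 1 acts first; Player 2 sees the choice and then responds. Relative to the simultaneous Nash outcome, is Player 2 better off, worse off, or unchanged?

Solve by backward induction (Player 1 leads).
- T: Player 2 compares 2, 0, 5 and picks R; Player 1 would get 8.
- B: Player 2 compares 9, 1, 4 and picks L; Player 1 would get 0.
Among 8, 0, the best is 8 at T. Subgame-perfect outcome: (T, R) with payoffs (8, 5).
Under simultaneous play:
Player 1's best replies: L→T; C→T; R→T.
Player 2's best replies: T→R; B→L.
Only (T, R) has each player best-responding; Nash payoffs (8, 5).
Player 2 earns 5 sequentially versus 5 at the Nash outcome: unchanged.

unchanged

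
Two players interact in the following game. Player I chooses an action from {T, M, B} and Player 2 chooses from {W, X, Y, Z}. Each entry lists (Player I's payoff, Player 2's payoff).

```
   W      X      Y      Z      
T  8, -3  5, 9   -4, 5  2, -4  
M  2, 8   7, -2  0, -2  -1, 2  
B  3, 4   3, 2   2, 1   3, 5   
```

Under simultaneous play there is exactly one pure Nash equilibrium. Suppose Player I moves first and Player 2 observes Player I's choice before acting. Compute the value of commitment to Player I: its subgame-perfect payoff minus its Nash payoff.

2

Backward induction with Player I moving first.
- T → Player 2 plays X (best of -3, 9, 5, -4); Player I gets 5.
- M → Player 2 plays W (best of 8, -2, -2, 2); Player I gets 2.
- B → Player 2 plays Z (best of 4, 2, 1, 5); Player I gets 3.
Player I's induced payoffs are 5, 2, 3, so Player I commits to T. Subgame-perfect outcome: (T, X) with payoffs (5, 9).
Now find the simultaneous Nash equilibrium.
Player I's best replies: W→T; X→M; Y→B; Z→B.
Player 2's best replies: T→X; M→W; B→Z.
Only (B, Z) has each player best-responding; Nash payoffs (3, 5).
Player I's commitment gain: 5 − 3 = 2.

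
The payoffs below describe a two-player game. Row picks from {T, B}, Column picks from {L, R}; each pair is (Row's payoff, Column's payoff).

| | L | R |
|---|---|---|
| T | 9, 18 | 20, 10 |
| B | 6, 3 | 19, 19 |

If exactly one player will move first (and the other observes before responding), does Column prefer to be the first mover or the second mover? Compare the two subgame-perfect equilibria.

If Row leads: Column's best replies are T→L, B→R; Row's induced payoffs 9, 19; outcome (B, R), payoffs (19, 19).
If Column leads: Row's best replies are L→T, R→T; Column's induced payoffs 18, 10; outcome (T, L), payoffs (9, 18).
Column gets 18 moving first and 19 moving second, so Column prefers to move second.

second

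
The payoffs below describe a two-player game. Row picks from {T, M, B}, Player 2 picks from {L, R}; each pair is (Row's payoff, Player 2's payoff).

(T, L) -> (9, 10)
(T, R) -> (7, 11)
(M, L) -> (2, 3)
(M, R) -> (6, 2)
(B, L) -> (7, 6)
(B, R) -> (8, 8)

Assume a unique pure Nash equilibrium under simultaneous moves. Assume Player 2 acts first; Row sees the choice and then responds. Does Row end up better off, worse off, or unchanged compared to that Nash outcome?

Backward induction with Player 2 moving first.
- L → Row plays T (best of 9, 2, 7); Player 2 gets 10.
- R → Row plays B (best of 7, 6, 8); Player 2 gets 8.
Maximizing over 10, 8, Player 2 chooses L. Subgame-perfect outcome: (T, L) with payoffs (9, 10).
Under simultaneous play:
Row's best replies: L→T; R→B.
Player 2's best replies: T→R; M→L; B→R.
Only (B, R) has each player best-responding; Nash payoffs (8, 8).
Row earns 9 sequentially versus 8 at the Nash outcome: better off.

better off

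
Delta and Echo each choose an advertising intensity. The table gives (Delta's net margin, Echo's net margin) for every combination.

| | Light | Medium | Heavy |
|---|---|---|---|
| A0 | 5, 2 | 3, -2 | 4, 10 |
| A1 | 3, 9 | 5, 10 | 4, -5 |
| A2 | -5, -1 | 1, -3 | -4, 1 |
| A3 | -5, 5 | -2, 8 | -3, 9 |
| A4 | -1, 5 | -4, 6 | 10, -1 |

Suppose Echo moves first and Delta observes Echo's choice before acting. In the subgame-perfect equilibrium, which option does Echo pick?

Medium

Work backward from Delta's decision.
- Light → Delta plays A0 (best of 5, 3, -5, -5, -1); Echo gets 2.
- Medium → Delta plays A1 (best of 3, 5, 1, -2, -4); Echo gets 10.
- Heavy → Delta plays A4 (best of 4, 4, -4, -3, 10); Echo gets -1.
Among 2, 10, -1, the best is 10 at Medium. Subgame-perfect outcome: (A1, Medium) with payoffs (5, 10).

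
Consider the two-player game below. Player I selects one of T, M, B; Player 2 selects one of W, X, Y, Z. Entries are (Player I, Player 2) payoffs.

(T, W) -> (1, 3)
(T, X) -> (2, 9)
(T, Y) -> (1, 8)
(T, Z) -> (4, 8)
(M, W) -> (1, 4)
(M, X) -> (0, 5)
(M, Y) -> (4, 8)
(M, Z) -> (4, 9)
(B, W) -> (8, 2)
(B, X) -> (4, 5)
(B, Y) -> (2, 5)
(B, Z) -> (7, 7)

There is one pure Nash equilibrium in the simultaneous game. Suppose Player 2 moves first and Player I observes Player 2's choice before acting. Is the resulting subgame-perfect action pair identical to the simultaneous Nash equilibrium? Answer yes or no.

Backward induction with Player 2 moving first.
- W → Player I plays B (best of 1, 1, 8); Player 2 gets 2.
- X → Player I plays B (best of 2, 0, 4); Player 2 gets 5.
- Y → Player I plays M (best of 1, 4, 2); Player 2 gets 8.
- Z → Player I plays B (best of 4, 4, 7); Player 2 gets 7.
Among 2, 5, 8, 7, the best is 8 at Y. Subgame-perfect outcome: (M, Y) with payoffs (4, 8).
Under simultaneous play:
Player I's best replies: W→B; X→B; Y→M; Z→B.
Player 2's best replies: T→X; M→Z; B→Z.
The unique mutual best reply is (B, Z), giving (7, 7).
Sequential outcome (M, Y) differs from the Nash profile (B, Z).

no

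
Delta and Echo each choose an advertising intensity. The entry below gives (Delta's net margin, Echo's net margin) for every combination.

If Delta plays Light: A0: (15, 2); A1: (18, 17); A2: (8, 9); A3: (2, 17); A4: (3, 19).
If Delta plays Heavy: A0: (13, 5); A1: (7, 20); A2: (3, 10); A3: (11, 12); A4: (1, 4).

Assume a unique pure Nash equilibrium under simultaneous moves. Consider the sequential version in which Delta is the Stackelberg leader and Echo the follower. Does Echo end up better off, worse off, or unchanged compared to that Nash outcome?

better off

Backward induction with Delta moving first.
- Light: BR = A4, leader payoff 3.
- Heavy: BR = A1, leader payoff 7.
Maximizing over 3, 7, Delta chooses Heavy. Subgame-perfect outcome: (Heavy, A1) with payoffs (7, 20).
Now find the simultaneous Nash equilibrium.
Delta's best replies: A0→Light; A1→Light; A2→Light; A3→Heavy; A4→Light.
Echo's best replies: Light→A4; Heavy→A1.
Only (Light, A4) has each player best-responding; Nash payoffs (3, 19).
Echo earns 20 sequentially versus 19 at the Nash outcome: better off.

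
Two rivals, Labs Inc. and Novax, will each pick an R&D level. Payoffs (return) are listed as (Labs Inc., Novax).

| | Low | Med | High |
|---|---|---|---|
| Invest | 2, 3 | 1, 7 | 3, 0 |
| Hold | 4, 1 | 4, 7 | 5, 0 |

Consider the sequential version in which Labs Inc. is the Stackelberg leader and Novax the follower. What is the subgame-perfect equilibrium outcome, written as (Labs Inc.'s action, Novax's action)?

Solve by backward induction (Labs Inc. leads).
- Invest → Novax plays Med (best of 3, 7, 0); Labs Inc. gets 1.
- Hold → Novax plays Med (best of 1, 7, 0); Labs Inc. gets 4.
Maximizing over 1, 4, Labs Inc. chooses Hold. Subgame-perfect outcome: (Hold, Med) with payoffs (4, 7).

(Hold, Med)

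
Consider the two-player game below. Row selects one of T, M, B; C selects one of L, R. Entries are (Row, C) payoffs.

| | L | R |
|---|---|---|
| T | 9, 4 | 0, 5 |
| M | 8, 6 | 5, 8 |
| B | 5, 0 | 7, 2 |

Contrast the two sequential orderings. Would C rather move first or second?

first

If Row leads: C's best replies are T→R, M→R, B→R; Row's induced payoffs 0, 5, 7; outcome (B, R), payoffs (7, 2).
If C leads: Row's best replies are L→T, R→B; C's induced payoffs 4, 2; outcome (T, L), payoffs (9, 4).
C gets 4 moving first and 2 moving second, so C prefers to move first.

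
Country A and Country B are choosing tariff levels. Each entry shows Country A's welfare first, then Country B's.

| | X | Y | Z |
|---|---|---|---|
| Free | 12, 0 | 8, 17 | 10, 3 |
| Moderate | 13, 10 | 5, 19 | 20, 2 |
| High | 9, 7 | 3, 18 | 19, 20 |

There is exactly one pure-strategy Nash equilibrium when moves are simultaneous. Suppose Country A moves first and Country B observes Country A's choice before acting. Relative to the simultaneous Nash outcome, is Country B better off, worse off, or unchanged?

Backward induction with Country A moving first.
- Free → Country B plays Y (best of 0, 17, 3); Country A gets 8.
- Moderate → Country B plays Y (best of 10, 19, 2); Country A gets 5.
- High → Country B plays Z (best of 7, 18, 20); Country A gets 19.
Maximizing over 8, 5, 19, Country A chooses High. Subgame-perfect outcome: (High, Z) with payoffs (19, 20).
For the simultaneous game, intersect best replies.
Country A's best replies: X→Moderate; Y→Free; Z→Moderate.
Country B's best replies: Free→Y; Moderate→Y; High→Z.
Only (Free, Y) has each player best-responding; Nash payoffs (8, 17).
Country B earns 20 sequentially versus 17 at the Nash outcome: better off.

better off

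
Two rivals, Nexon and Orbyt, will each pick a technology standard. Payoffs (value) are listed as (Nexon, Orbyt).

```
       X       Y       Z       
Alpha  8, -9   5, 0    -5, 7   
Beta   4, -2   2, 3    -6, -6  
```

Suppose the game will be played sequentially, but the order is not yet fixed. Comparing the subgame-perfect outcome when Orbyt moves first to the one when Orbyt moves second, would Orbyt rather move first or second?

If Nexon leads: Orbyt's best replies are Alpha→Z, Beta→Y; Nexon's induced payoffs -5, 2; outcome (Beta, Y), payoffs (2, 3).
If Orbyt leads: Nexon's best replies are X→Alpha, Y→Alpha, Z→Alpha; Orbyt's induced payoffs -9, 0, 7; outcome (Alpha, Z), payoffs (-5, 7).
Orbyt gets 7 moving first and 3 moving second, so Orbyt prefers to move first.

first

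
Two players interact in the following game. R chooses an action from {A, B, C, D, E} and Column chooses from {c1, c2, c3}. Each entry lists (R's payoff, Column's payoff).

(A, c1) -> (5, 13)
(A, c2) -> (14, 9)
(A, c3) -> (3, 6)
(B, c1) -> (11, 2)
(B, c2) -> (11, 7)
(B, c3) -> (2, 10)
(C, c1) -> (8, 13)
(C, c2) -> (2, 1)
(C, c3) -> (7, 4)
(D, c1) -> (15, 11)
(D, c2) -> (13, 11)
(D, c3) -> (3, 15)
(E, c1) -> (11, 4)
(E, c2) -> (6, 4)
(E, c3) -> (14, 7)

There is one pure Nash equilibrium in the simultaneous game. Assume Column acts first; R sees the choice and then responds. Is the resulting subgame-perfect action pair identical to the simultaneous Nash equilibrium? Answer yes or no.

no

Work backward from R's decision.
- c1: R compares 5, 11, 8, 15, 11 and picks D; Column would get 11.
- c2: R compares 14, 11, 2, 13, 6 and picks A; Column would get 9.
- c3: R compares 3, 2, 7, 3, 14 and picks E; Column would get 7.
Among 11, 9, 7, the best is 11 at c1. Subgame-perfect outcome: (D, c1) with payoffs (15, 11).
Now find the simultaneous Nash equilibrium.
R's best replies: c1→D; c2→A; c3→E.
Column's best replies: A→c1; B→c3; C→c1; D→c3; E→c3.
The unique mutual best reply is (E, c3), giving (14, 7).
Sequential outcome (D, c1) differs from the Nash profile (E, c3).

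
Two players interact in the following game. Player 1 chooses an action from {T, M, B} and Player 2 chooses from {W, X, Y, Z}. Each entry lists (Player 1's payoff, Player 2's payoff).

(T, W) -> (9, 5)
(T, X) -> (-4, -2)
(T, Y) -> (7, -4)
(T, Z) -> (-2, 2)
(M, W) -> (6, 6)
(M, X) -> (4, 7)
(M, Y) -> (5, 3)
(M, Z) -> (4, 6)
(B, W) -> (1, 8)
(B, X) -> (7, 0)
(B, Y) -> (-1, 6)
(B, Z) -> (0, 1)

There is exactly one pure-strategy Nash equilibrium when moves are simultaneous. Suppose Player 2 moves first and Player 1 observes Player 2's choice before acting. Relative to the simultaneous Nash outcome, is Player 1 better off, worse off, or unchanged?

worse off

Player 1 best-responds to each possible Player 2 move:
- W: Player 1 compares 9, 6, 1 and picks T; Player 2 would get 5.
- X: Player 1 compares -4, 4, 7 and picks B; Player 2 would get 0.
- Y: Player 1 compares 7, 5, -1 and picks T; Player 2 would get -4.
- Z: Player 1 compares -2, 4, 0 and picks M; Player 2 would get 6.
Among 5, 0, -4, 6, the best is 6 at Z. Subgame-perfect outcome: (M, Z) with payoffs (4, 6).
For the simultaneous game, intersect best replies.
Player 1's best replies: W→T; X→B; Y→T; Z→M.
Player 2's best replies: T→W; M→X; B→W.
Only (T, W) has each player best-responding; Nash payoffs (9, 5).
Player 1 earns 4 sequentially versus 9 at the Nash outcome: worse off.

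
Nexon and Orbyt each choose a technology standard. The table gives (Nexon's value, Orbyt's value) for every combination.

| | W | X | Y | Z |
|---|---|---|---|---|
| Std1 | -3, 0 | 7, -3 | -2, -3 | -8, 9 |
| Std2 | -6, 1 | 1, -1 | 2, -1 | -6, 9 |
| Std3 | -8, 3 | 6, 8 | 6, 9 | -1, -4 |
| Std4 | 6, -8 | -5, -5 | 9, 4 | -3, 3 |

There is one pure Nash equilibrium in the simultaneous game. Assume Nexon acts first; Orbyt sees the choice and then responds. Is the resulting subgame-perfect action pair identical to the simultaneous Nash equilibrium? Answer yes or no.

Backward induction with Nexon moving first.
- Std1 → Orbyt plays Z (best of 0, -3, -3, 9); Nexon gets -8.
- Std2 → Orbyt plays Z (best of 1, -1, -1, 9); Nexon gets -6.
- Std3 → Orbyt plays Y (best of 3, 8, 9, -4); Nexon gets 6.
- Std4 → Orbyt plays Y (best of -8, -5, 4, 3); Nexon gets 9.
Nexon's induced payoffs are -8, -6, 6, 9, so Nexon commits to Std4. Subgame-perfect outcome: (Std4, Y) with payoffs (9, 4).
Under simultaneous play:
Nexon's best replies: W→Std4; X→Std1; Y→Std4; Z→Std3.
Orbyt's best replies: Std1→Z; Std2→Z; Std3→Y; Std4→Y.
The unique mutual best reply is (Std4, Y), giving (9, 4).
Sequential outcome (Std4, Y) coincides with the Nash profile (Std4, Y).

yes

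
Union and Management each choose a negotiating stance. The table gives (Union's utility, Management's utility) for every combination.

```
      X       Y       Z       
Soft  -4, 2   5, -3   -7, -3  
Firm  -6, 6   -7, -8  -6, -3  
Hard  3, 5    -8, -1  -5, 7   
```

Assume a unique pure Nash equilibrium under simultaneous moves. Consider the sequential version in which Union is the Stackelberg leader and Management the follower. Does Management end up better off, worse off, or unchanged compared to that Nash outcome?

worse off

Management best-responds to each possible Union move:
- Soft: Management compares 2, -3, -3 and picks X; Union would get -4.
- Firm: Management compares 6, -8, -3 and picks X; Union would get -6.
- Hard: Management compares 5, -1, 7 and picks Z; Union would get -5.
Union's induced payoffs are -4, -6, -5, so Union commits to Soft. Subgame-perfect outcome: (Soft, X) with payoffs (-4, 2).
For the simultaneous game, intersect best replies.
Union's best replies: X→Hard; Y→Soft; Z→Hard.
Management's best replies: Soft→X; Firm→X; Hard→Z.
The unique mutual best reply is (Hard, Z), giving (-5, 7).
Management earns 2 sequentially versus 7 at the Nash outcome: worse off.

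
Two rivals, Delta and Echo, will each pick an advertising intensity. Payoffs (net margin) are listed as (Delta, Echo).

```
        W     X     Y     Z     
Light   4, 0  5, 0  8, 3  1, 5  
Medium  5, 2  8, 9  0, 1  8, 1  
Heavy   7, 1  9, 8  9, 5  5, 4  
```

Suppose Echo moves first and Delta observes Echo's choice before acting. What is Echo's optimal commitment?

X

Delta best-responds to each possible Echo move:
- W → Delta plays Heavy (best of 4, 5, 7); Echo gets 1.
- X → Delta plays Heavy (best of 5, 8, 9); Echo gets 8.
- Y → Delta plays Heavy (best of 8, 0, 9); Echo gets 5.
- Z → Delta plays Medium (best of 1, 8, 5); Echo gets 1.
Among 1, 8, 5, 1, the best is 8 at X. Subgame-perfect outcome: (Heavy, X) with payoffs (9, 8).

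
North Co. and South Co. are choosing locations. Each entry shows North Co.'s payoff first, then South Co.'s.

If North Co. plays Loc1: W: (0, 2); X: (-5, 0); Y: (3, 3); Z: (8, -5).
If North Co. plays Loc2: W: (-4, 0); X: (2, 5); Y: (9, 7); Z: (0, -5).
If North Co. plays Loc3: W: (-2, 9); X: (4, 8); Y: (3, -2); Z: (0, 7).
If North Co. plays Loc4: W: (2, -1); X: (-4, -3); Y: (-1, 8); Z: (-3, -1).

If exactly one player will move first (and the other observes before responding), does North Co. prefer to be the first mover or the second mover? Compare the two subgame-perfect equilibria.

If North Co. leads: South Co.'s best replies are Loc1→Y, Loc2→Y, Loc3→W, Loc4→Y; North Co.'s induced payoffs 3, 9, -2, -1; outcome (Loc2, Y), payoffs (9, 7).
If South Co. leads: North Co.'s best replies are W→Loc4, X→Loc3, Y→Loc2, Z→Loc1; South Co.'s induced payoffs -1, 8, 7, -5; outcome (Loc3, X), payoffs (4, 8).
North Co. gets 9 moving first and 4 moving second, so North Co. prefers to move first.

first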